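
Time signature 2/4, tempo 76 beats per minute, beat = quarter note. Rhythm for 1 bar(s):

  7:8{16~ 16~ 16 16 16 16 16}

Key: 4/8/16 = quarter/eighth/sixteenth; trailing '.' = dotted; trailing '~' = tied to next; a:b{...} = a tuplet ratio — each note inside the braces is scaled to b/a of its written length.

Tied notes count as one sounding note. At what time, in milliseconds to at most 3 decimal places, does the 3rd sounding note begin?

note 3 onset = 8/7b = 902.256ms

1. 0.0ms @ 0 + 676.692ms (6/7)
2. 676.692ms @ 6/7 + 225.564ms (2/7)
3. 902.256ms @ 8/7 + 225.564ms (2/7)
4. 1127.82ms @ 10/7 + 225.564ms (2/7)
5. 1353.383ms @ 12/7 + 225.564ms (2/7)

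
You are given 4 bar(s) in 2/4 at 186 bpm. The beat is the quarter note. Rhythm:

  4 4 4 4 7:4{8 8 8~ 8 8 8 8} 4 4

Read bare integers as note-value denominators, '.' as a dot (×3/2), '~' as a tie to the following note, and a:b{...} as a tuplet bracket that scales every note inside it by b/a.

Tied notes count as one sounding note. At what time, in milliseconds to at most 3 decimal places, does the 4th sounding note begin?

note 4 onset = 3b = 967.742ms

1. 0.0ms @ 0 + 322.581ms (1)
2. 322.581ms @ 1 + 322.581ms (1)
3. 645.161ms @ 2 + 322.581ms (1)
4. 967.742ms @ 3 + 322.581ms (1)
5. 1290.323ms @ 4 + 92.166ms (2/7)
6. 1382.488ms @ 30/7 + 92.166ms (2/7)
7. 1474.654ms @ 32/7 + 184.332ms (4/7)
8. 1658.986ms @ 36/7 + 92.166ms (2/7)
9. 1751.152ms @ 38/7 + 92.166ms (2/7)
10. 1843.318ms @ 40/7 + 92.166ms (2/7)
11. 1935.484ms @ 6 + 322.581ms (1)
12. 2258.065ms @ 7 + 322.581ms (1)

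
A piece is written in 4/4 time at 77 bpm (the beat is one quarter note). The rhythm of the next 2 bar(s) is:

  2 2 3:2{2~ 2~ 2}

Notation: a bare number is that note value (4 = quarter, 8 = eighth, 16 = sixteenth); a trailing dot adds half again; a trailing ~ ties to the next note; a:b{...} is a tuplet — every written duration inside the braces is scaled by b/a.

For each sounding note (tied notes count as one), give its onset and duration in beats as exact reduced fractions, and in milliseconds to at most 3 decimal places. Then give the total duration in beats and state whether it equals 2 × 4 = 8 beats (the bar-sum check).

1) 0.0ms=0b +1558.442ms=2b
2) 1558.442ms=2b +1558.442ms=2b
3) 3116.883ms=4b +3116.883ms=4b
Σ=8b of 8 (77bpm 4/4) — PASS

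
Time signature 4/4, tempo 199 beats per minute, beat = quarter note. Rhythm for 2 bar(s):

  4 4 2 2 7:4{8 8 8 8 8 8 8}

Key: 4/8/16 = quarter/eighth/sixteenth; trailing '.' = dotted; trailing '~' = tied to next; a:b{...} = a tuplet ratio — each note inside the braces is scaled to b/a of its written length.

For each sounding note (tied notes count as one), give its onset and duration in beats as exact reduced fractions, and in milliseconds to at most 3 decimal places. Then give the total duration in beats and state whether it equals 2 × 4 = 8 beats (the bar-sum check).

1) 0.0ms=0b +301.508ms=1b
2) 301.508ms=1b +301.508ms=1b
3) 603.015ms=2b +603.015ms=2b
4) 1206.03ms=4b +603.015ms=2b
5) 1809.045ms=6b +86.145ms=2/7b
6) 1895.19ms=44/7b +86.145ms=2/7b
7) 1981.335ms=46/7b +86.145ms=2/7b
8) 2067.48ms=48/7b +86.145ms=2/7b
9) 2153.625ms=50/7b +86.145ms=2/7b
10) 2239.77ms=52/7b +86.145ms=2/7b
11) 2325.915ms=54/7b +86.145ms=2/7b
Σ=8b of 8 (199bpm 4/4) — PASS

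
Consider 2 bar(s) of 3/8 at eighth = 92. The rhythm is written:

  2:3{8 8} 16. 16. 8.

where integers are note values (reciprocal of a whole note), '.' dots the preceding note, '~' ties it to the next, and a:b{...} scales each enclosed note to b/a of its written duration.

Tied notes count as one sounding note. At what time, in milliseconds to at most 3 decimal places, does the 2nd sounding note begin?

1. 0.0ms @ 0 + 978.261ms (3/2)
2. 978.261ms @ 3/2 + 978.261ms (3/2)
3. 1956.522ms @ 3 + 489.13ms (3/4)
4. 2445.652ms @ 15/4 + 489.13ms (3/4)
5. 2934.783ms @ 9/2 + 978.261ms (3/2)

note 2 onset = 3/2b = 978.261ms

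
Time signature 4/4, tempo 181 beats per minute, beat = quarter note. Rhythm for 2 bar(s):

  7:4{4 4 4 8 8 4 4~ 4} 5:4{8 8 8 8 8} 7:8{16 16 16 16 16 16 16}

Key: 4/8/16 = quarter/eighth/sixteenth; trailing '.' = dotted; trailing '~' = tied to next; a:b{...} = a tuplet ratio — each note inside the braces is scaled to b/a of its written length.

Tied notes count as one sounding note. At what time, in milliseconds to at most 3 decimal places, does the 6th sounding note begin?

note 6 onset = 16/7b = 757.695ms

1. 0.0ms @ 0 + 189.424ms (4/7)
2. 189.424ms @ 4/7 + 189.424ms (4/7)
3. 378.848ms @ 8/7 + 189.424ms (4/7)
4. 568.272ms @ 12/7 + 94.712ms (2/7)
5. 662.983ms @ 2 + 94.712ms (2/7)
6. 757.695ms @ 16/7 + 189.424ms (4/7)
7. 947.119ms @ 20/7 + 378.848ms (8/7)
8. 1325.967ms @ 4 + 132.597ms (2/5)
9. 1458.564ms @ 22/5 + 132.597ms (2/5)
10. 1591.16ms @ 24/5 + 132.597ms (2/5)
11. 1723.757ms @ 26/5 + 132.597ms (2/5)
12. 1856.354ms @ 28/5 + 132.597ms (2/5)
13. 1988.95ms @ 6 + 94.712ms (2/7)
14. 2083.662ms @ 44/7 + 94.712ms (2/7)
15. 2178.374ms @ 46/7 + 94.712ms (2/7)
16. 2273.086ms @ 48/7 + 94.712ms (2/7)
17. 2367.798ms @ 50/7 + 94.712ms (2/7)
18. 2462.51ms @ 52/7 + 94.712ms (2/7)
19. 2557.222ms @ 54/7 + 94.712ms (2/7)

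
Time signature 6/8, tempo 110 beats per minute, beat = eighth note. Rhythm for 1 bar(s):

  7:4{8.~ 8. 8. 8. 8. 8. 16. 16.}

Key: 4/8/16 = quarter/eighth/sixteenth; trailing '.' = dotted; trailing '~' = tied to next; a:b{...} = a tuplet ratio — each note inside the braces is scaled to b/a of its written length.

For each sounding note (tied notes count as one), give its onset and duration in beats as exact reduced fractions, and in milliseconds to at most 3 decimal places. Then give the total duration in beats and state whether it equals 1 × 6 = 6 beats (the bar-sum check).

1) 0.0ms=0b +935.065ms=12/7b
2) 935.065ms=12/7b +467.532ms=6/7b
3) 1402.597ms=18/7b +467.532ms=6/7b
4) 1870.13ms=24/7b +467.532ms=6/7b
5) 2337.662ms=30/7b +467.532ms=6/7b
6) 2805.195ms=36/7b +233.766ms=3/7b
7) 3038.961ms=39/7b +233.766ms=3/7b
Σ=6b of 6 (110bpm 6/8) — PASS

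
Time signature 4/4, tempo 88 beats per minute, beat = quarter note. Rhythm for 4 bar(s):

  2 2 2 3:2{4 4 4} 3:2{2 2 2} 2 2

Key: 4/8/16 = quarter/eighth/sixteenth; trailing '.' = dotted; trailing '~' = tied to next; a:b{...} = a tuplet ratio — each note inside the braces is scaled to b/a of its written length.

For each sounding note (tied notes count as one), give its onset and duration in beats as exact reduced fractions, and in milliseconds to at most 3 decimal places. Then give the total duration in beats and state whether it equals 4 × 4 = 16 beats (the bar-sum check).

1) 0.0ms=0b +1363.636ms=2b
2) 1363.636ms=2b +1363.636ms=2b
3) 2727.273ms=4b +1363.636ms=2b
4) 4090.909ms=6b +454.545ms=2/3b
5) 4545.455ms=20/3b +454.545ms=2/3b
6) 5000.0ms=22/3b +454.545ms=2/3b
7) 5454.545ms=8b +909.091ms=4/3b
8) 6363.636ms=28/3b +909.091ms=4/3b
9) 7272.727ms=32/3b +909.091ms=4/3b
10) 8181.818ms=12b +1363.636ms=2b
11) 9545.455ms=14b +1363.636ms=2b
Σ=16b of 16 (88bpm 4/4) — PASS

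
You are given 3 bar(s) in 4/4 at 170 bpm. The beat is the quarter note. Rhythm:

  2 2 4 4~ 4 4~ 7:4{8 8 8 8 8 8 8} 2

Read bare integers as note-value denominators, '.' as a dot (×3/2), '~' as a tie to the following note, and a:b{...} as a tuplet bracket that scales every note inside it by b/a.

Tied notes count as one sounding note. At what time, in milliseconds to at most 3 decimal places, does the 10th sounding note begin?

1. 0.0ms @ 0 + 705.882ms (2)
2. 705.882ms @ 2 + 705.882ms (2)
3. 1411.765ms @ 4 + 352.941ms (1)
4. 1764.706ms @ 5 + 705.882ms (2)
5. 2470.588ms @ 7 + 453.782ms (9/7)
6. 2924.37ms @ 58/7 + 100.84ms (2/7)
7. 3025.21ms @ 60/7 + 100.84ms (2/7)
8. 3126.05ms @ 62/7 + 100.84ms (2/7)
9. 3226.891ms @ 64/7 + 100.84ms (2/7)
10. 3327.731ms @ 66/7 + 100.84ms (2/7)
11. 3428.571ms @ 68/7 + 100.84ms (2/7)
12. 3529.412ms @ 10 + 705.882ms (2)

note 10 onset = 66/7b = 3327.731ms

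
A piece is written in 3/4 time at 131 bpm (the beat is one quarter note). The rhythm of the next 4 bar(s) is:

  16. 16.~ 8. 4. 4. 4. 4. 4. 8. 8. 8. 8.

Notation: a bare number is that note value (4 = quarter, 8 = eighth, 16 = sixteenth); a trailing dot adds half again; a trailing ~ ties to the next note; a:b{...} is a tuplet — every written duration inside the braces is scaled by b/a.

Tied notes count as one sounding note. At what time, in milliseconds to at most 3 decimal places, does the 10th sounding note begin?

note 10 onset = 21/2b = 4809.16ms

1. 0.0ms @ 0 + 171.756ms (3/8)
2. 171.756ms @ 3/8 + 515.267ms (9/8)
3. 687.023ms @ 3/2 + 687.023ms (3/2)
4. 1374.046ms @ 3 + 687.023ms (3/2)
5. 2061.069ms @ 9/2 + 687.023ms (3/2)
6. 2748.092ms @ 6 + 687.023ms (3/2)
7. 3435.115ms @ 15/2 + 687.023ms (3/2)
8. 4122.137ms @ 9 + 343.511ms (3/4)
9. 4465.649ms @ 39/4 + 343.511ms (3/4)
10. 4809.16ms @ 21/2 + 343.511ms (3/4)
11. 5152.672ms @ 45/4 + 343.511ms (3/4)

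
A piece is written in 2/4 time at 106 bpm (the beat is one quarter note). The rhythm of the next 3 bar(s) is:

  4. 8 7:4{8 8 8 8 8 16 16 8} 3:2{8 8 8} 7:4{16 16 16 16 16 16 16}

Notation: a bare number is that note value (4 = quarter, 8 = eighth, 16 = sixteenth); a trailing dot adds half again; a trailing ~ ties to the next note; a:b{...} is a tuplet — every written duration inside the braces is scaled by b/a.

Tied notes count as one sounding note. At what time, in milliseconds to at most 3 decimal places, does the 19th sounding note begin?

note 19 onset = 40/7b = 3234.501ms

1. 0.0ms @ 0 + 849.057ms (3/2)
2. 849.057ms @ 3/2 + 283.019ms (1/2)
3. 1132.075ms @ 2 + 161.725ms (2/7)
4. 1293.801ms @ 16/7 + 161.725ms (2/7)
5. 1455.526ms @ 18/7 + 161.725ms (2/7)
6. 1617.251ms @ 20/7 + 161.725ms (2/7)
7. 1778.976ms @ 22/7 + 161.725ms (2/7)
8. 1940.701ms @ 24/7 + 80.863ms (1/7)
9. 2021.563ms @ 25/7 + 80.863ms (1/7)
10. 2102.426ms @ 26/7 + 161.725ms (2/7)
11. 2264.151ms @ 4 + 188.679ms (1/3)
12. 2452.83ms @ 13/3 + 188.679ms (1/3)
13. 2641.509ms @ 14/3 + 188.679ms (1/3)
14. 2830.189ms @ 5 + 80.863ms (1/7)
15. 2911.051ms @ 36/7 + 80.863ms (1/7)
16. 2991.914ms @ 37/7 + 80.863ms (1/7)
17. 3072.776ms @ 38/7 + 80.863ms (1/7)
18. 3153.639ms @ 39/7 + 80.863ms (1/7)
19. 3234.501ms @ 40/7 + 80.863ms (1/7)
20. 3315.364ms @ 41/7 + 80.863ms (1/7)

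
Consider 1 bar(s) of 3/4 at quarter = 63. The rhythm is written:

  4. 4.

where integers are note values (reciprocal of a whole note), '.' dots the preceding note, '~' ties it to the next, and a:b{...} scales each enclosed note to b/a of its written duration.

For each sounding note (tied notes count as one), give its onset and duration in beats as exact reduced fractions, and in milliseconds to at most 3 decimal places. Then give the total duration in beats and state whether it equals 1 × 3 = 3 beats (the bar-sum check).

1) 0.0ms=0b +1428.571ms=3/2b
2) 1428.571ms=3/2b +1428.571ms=3/2b
Σ=3b of 3 (63bpm 3/4) — PASS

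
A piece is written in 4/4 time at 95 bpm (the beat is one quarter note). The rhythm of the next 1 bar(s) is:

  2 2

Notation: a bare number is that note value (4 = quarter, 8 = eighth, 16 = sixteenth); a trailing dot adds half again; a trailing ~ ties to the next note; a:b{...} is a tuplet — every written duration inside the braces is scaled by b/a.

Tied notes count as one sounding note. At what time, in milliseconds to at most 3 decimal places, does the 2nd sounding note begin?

note 2 onset = 2b = 1263.158ms

1. 0.0ms @ 0 + 1263.158ms (2)
2. 1263.158ms @ 2 + 1263.158ms (2)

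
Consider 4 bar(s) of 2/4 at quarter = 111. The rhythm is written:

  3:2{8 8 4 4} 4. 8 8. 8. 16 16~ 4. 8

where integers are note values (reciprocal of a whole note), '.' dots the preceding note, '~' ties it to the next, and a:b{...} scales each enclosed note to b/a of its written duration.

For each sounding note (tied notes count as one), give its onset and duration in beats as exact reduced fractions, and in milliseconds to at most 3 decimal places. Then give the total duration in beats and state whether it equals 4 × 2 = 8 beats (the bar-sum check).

1) 0.0ms=0b +180.18ms=1/3b
2) 180.18ms=1/3b +180.18ms=1/3b
3) 360.36ms=2/3b +360.36ms=2/3b
4) 720.721ms=4/3b +360.36ms=2/3b
5) 1081.081ms=2b +810.811ms=3/2b
6) 1891.892ms=7/2b +270.27ms=1/2b
7) 2162.162ms=4b +405.405ms=3/4b
8) 2567.568ms=19/4b +405.405ms=3/4b
9) 2972.973ms=11/2b +135.135ms=1/4b
10) 3108.108ms=23/4b +945.946ms=7/4b
11) 4054.054ms=15/2b +270.27ms=1/2b
Σ=8b of 8 (111bpm 2/4) — PASS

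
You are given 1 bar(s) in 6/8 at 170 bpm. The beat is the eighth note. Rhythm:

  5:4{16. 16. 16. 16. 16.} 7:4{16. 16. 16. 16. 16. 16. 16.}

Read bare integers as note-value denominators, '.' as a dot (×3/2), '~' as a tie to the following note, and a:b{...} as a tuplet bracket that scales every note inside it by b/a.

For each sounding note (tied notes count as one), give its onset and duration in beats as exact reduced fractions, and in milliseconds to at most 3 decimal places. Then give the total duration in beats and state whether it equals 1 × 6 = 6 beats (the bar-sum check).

1) 0.0ms=0b +211.765ms=3/5b
2) 211.765ms=3/5b +211.765ms=3/5b
3) 423.529ms=6/5b +211.765ms=3/5b
4) 635.294ms=9/5b +211.765ms=3/5b
5) 847.059ms=12/5b +211.765ms=3/5b
6) 1058.824ms=3b +151.261ms=3/7b
7) 1210.084ms=24/7b +151.261ms=3/7b
8) 1361.345ms=27/7b +151.261ms=3/7b
9) 1512.605ms=30/7b +151.261ms=3/7b
10) 1663.866ms=33/7b +151.261ms=3/7b
11) 1815.126ms=36/7b +151.261ms=3/7b
12) 1966.387ms=39/7b +151.261ms=3/7b
Σ=6b of 6 (170bpm 6/8) — PASS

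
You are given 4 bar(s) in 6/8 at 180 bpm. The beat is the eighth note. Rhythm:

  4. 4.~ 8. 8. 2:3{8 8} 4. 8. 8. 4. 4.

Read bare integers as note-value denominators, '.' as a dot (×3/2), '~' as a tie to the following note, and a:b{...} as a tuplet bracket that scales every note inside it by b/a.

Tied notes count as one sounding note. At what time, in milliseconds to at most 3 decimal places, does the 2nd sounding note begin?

1. 0.0ms @ 0 + 1000.0ms (3)
2. 1000.0ms @ 3 + 1500.0ms (9/2)
3. 2500.0ms @ 15/2 + 500.0ms (3/2)
4. 3000.0ms @ 9 + 500.0ms (3/2)
5. 3500.0ms @ 21/2 + 500.0ms (3/2)
6. 4000.0ms @ 12 + 1000.0ms (3)
7. 5000.0ms @ 15 + 500.0ms (3/2)
8. 5500.0ms @ 33/2 + 500.0ms (3/2)
9. 6000.0ms @ 18 + 1000.0ms (3)
10. 7000.0ms @ 21 + 1000.0ms (3)

note 2 onset = 3b = 1000.0ms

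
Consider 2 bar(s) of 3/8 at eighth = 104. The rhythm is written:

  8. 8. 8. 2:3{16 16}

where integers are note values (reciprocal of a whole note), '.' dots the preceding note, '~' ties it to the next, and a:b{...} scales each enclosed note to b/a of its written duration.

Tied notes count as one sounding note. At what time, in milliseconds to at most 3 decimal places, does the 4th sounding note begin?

1. 0.0ms @ 0 + 865.385ms (3/2)
2. 865.385ms @ 3/2 + 865.385ms (3/2)
3. 1730.769ms @ 3 + 865.385ms (3/2)
4. 2596.154ms @ 9/2 + 432.692ms (3/4)
5. 3028.846ms @ 21/4 + 432.692ms (3/4)

note 4 onset = 9/2b = 2596.154ms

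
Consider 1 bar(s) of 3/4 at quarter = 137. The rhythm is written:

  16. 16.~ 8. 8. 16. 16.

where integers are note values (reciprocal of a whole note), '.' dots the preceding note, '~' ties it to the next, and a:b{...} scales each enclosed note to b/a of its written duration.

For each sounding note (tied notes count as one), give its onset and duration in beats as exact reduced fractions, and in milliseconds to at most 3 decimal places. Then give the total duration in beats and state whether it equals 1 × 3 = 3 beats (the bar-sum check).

1) 0.0ms=0b +164.234ms=3/8b
2) 164.234ms=3/8b +492.701ms=9/8b
3) 656.934ms=3/2b +328.467ms=3/4b
4) 985.401ms=9/4b +164.234ms=3/8b
5) 1149.635ms=21/8b +164.234ms=3/8b
Σ=3b of 3 (137bpm 3/4) — PASS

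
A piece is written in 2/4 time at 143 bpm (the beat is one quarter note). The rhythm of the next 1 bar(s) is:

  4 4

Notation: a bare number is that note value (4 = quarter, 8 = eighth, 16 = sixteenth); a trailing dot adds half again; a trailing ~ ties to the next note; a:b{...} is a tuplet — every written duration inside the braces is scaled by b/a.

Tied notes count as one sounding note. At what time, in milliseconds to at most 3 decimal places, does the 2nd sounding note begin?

1. 0.0ms @ 0 + 419.58ms (1)
2. 419.58ms @ 1 + 419.58ms (1)

note 2 onset = 1b = 419.58ms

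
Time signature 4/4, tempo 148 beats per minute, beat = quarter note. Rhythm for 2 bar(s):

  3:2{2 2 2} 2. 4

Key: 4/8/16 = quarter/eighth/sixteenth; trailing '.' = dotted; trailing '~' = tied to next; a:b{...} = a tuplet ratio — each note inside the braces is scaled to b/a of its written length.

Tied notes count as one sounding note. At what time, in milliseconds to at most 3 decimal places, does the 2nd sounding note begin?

1. 0.0ms @ 0 + 540.541ms (4/3)
2. 540.541ms @ 4/3 + 540.541ms (4/3)
3. 1081.081ms @ 8/3 + 540.541ms (4/3)
4. 1621.622ms @ 4 + 1216.216ms (3)
5. 2837.838ms @ 7 + 405.405ms (1)

note 2 onset = 4/3b = 540.541ms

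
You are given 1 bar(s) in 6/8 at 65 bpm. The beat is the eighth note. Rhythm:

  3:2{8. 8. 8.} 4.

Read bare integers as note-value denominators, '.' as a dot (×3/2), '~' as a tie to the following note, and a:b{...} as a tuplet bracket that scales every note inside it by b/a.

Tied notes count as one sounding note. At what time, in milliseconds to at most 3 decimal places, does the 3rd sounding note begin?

note 3 onset = 2b = 1846.154ms

1. 0.0ms @ 0 + 923.077ms (1)
2. 923.077ms @ 1 + 923.077ms (1)
3. 1846.154ms @ 2 + 923.077ms (1)
4. 2769.231ms @ 3 + 2769.231ms (3)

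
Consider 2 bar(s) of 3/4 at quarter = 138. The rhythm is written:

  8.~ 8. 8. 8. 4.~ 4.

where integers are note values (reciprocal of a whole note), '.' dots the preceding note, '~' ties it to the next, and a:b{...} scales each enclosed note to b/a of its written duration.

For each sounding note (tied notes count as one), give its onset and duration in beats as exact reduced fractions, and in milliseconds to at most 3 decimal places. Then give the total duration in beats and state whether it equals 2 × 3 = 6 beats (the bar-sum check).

1) 0.0ms=0b +652.174ms=3/2b
2) 652.174ms=3/2b +326.087ms=3/4b
3) 978.261ms=9/4b +326.087ms=3/4b
4) 1304.348ms=3b +1304.348ms=3b
Σ=6b of 6 (138bpm 3/4) — PASS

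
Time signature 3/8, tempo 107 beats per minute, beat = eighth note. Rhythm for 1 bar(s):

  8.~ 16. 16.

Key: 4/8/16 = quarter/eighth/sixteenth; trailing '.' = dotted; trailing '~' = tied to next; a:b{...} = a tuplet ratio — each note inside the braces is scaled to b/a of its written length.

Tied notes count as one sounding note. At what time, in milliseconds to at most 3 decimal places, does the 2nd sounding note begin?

1. 0.0ms @ 0 + 1261.682ms (9/4)
2. 1261.682ms @ 9/4 + 420.561ms (3/4)

note 2 onset = 9/4b = 1261.682ms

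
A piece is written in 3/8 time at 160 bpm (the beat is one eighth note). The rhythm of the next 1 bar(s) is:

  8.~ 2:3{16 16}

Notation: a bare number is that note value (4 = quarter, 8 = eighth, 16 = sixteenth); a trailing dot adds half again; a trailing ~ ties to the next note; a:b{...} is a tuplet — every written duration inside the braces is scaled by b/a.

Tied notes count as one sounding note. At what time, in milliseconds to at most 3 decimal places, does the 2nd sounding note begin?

1. 0.0ms @ 0 + 843.75ms (9/4)
2. 843.75ms @ 9/4 + 281.25ms (3/4)

note 2 onset = 9/4b = 843.75ms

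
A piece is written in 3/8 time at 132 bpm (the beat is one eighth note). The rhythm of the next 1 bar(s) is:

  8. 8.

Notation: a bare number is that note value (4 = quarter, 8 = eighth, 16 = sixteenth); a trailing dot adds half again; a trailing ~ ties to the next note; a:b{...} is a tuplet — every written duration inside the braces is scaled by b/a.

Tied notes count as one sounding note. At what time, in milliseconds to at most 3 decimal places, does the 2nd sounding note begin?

note 2 onset = 3/2b = 681.818ms

1. 0.0ms @ 0 + 681.818ms (3/2)
2. 681.818ms @ 3/2 + 681.818ms (3/2)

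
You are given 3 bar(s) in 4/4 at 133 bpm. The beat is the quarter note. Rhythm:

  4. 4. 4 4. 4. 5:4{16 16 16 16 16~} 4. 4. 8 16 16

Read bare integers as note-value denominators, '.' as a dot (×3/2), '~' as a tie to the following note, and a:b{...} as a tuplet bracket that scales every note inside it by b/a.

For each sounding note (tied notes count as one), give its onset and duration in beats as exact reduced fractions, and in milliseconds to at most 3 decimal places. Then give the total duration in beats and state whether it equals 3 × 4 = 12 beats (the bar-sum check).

1) 0.0ms=0b +676.692ms=3/2b
2) 676.692ms=3/2b +676.692ms=3/2b
3) 1353.383ms=3b +451.128ms=1b
4) 1804.511ms=4b +676.692ms=3/2b
5) 2481.203ms=11/2b +676.692ms=3/2b
6) 3157.895ms=7b +90.226ms=1/5b
7) 3248.12ms=36/5b +90.226ms=1/5b
8) 3338.346ms=37/5b +90.226ms=1/5b
9) 3428.571ms=38/5b +90.226ms=1/5b
10) 3518.797ms=39/5b +766.917ms=17/10b
11) 4285.714ms=19/2b +676.692ms=3/2b
12) 4962.406ms=11b +225.564ms=1/2b
13) 5187.97ms=23/2b +112.782ms=1/4b
14) 5300.752ms=47/4b +112.782ms=1/4b
Σ=12b of 12 (133bpm 4/4) — PASS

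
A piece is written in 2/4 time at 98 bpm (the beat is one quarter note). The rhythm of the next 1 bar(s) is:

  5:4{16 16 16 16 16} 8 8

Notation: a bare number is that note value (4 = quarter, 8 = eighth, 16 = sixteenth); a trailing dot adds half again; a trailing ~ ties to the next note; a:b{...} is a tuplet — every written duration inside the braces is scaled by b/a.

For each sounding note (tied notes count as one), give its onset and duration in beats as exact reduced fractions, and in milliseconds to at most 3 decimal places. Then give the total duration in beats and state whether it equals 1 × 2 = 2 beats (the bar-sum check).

1) 0.0ms=0b +122.449ms=1/5b
2) 122.449ms=1/5b +122.449ms=1/5b
3) 244.898ms=2/5b +122.449ms=1/5b
4) 367.347ms=3/5b +122.449ms=1/5b
5) 489.796ms=4/5b +122.449ms=1/5b
6) 612.245ms=1b +306.122ms=1/2b
7) 918.367ms=3/2b +306.122ms=1/2b
Σ=2b of 2 (98bpm 2/4) — PASS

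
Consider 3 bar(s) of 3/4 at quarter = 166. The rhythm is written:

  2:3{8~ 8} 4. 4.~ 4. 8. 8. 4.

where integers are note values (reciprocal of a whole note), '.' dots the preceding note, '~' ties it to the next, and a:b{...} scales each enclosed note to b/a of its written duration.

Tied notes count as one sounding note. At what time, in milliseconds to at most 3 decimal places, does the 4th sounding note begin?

note 4 onset = 6b = 2168.675ms

1. 0.0ms @ 0 + 542.169ms (3/2)
2. 542.169ms @ 3/2 + 542.169ms (3/2)
3. 1084.337ms @ 3 + 1084.337ms (3)
4. 2168.675ms @ 6 + 271.084ms (3/4)
5. 2439.759ms @ 27/4 + 271.084ms (3/4)
6. 2710.843ms @ 15/2 + 542.169ms (3/2)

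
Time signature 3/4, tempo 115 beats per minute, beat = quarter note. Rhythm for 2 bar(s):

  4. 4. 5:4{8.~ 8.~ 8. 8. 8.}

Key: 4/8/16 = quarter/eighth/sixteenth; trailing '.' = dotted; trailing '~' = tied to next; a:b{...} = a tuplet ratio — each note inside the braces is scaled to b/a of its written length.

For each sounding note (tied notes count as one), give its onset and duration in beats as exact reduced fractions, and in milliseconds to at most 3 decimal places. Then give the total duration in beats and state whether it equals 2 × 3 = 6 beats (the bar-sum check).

1) 0.0ms=0b +782.609ms=3/2b
2) 782.609ms=3/2b +782.609ms=3/2b
3) 1565.217ms=3b +939.13ms=9/5b
4) 2504.348ms=24/5b +313.043ms=3/5b
5) 2817.391ms=27/5b +313.043ms=3/5b
Σ=6b of 6 (115bpm 3/4) — PASS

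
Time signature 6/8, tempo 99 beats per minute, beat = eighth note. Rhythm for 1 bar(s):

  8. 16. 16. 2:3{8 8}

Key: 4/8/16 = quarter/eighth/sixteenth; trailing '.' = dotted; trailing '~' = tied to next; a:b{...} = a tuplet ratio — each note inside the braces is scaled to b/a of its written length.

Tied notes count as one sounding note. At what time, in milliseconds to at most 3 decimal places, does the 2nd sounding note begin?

1. 0.0ms @ 0 + 909.091ms (3/2)
2. 909.091ms @ 3/2 + 454.545ms (3/4)
3. 1363.636ms @ 9/4 + 454.545ms (3/4)
4. 1818.182ms @ 3 + 909.091ms (3/2)
5. 2727.273ms @ 9/2 + 909.091ms (3/2)

note 2 onset = 3/2b = 909.091ms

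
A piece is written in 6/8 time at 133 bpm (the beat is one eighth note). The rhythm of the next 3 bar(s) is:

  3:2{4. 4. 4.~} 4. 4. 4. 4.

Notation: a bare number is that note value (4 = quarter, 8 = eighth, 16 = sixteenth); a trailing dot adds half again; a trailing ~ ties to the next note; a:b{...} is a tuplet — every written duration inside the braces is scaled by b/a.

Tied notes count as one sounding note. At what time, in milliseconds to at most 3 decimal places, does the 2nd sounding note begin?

1. 0.0ms @ 0 + 902.256ms (2)
2. 902.256ms @ 2 + 902.256ms (2)
3. 1804.511ms @ 4 + 2255.639ms (5)
4. 4060.15ms @ 9 + 1353.383ms (3)
5. 5413.534ms @ 12 + 1353.383ms (3)
6. 6766.917ms @ 15 + 1353.383ms (3)

note 2 onset = 2b = 902.256ms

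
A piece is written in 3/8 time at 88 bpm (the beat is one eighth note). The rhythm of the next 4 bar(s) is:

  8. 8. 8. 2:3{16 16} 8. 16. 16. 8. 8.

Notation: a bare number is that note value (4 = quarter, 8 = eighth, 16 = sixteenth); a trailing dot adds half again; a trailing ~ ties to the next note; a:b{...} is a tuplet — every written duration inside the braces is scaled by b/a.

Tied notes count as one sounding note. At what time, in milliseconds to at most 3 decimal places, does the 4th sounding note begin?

note 4 onset = 9/2b = 3068.182ms

1. 0.0ms @ 0 + 1022.727ms (3/2)
2. 1022.727ms @ 3/2 + 1022.727ms (3/2)
3. 2045.455ms @ 3 + 1022.727ms (3/2)
4. 3068.182ms @ 9/2 + 511.364ms (3/4)
5. 3579.545ms @ 21/4 + 511.364ms (3/4)
6. 4090.909ms @ 6 + 1022.727ms (3/2)
7. 5113.636ms @ 15/2 + 511.364ms (3/4)
8. 5625.0ms @ 33/4 + 511.364ms (3/4)
9. 6136.364ms @ 9 + 1022.727ms (3/2)
10. 7159.091ms @ 21/2 + 1022.727ms (3/2)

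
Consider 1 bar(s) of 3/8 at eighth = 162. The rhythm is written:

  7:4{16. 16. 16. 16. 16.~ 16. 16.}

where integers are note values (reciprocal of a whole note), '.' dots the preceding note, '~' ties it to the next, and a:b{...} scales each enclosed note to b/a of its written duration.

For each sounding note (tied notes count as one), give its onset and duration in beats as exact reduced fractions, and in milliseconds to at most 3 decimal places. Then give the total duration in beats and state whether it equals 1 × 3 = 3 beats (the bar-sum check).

1) 0.0ms=0b +158.73ms=3/7b
2) 158.73ms=3/7b +158.73ms=3/7b
3) 317.46ms=6/7b +158.73ms=3/7b
4) 476.19ms=9/7b +158.73ms=3/7b
5) 634.921ms=12/7b +317.46ms=6/7b
6) 952.381ms=18/7b +158.73ms=3/7b
Σ=3b of 3 (162bpm 3/8) — PASS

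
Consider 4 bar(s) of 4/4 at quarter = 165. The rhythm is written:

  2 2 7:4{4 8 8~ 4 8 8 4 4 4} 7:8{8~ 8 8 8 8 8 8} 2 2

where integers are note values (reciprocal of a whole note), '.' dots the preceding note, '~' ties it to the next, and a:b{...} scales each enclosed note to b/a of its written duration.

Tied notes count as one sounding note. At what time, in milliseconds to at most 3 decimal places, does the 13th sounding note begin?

1. 0.0ms @ 0 + 727.273ms (2)
2. 727.273ms @ 2 + 727.273ms (2)
3. 1454.545ms @ 4 + 207.792ms (4/7)
4. 1662.338ms @ 32/7 + 103.896ms (2/7)
5. 1766.234ms @ 34/7 + 311.688ms (6/7)
6. 2077.922ms @ 40/7 + 103.896ms (2/7)
7. 2181.818ms @ 6 + 103.896ms (2/7)
8. 2285.714ms @ 44/7 + 207.792ms (4/7)
9. 2493.506ms @ 48/7 + 207.792ms (4/7)
10. 2701.299ms @ 52/7 + 207.792ms (4/7)
11. 2909.091ms @ 8 + 415.584ms (8/7)
12. 3324.675ms @ 64/7 + 207.792ms (4/7)
13. 3532.468ms @ 68/7 + 207.792ms (4/7)
14. 3740.26ms @ 72/7 + 207.792ms (4/7)
15. 3948.052ms @ 76/7 + 207.792ms (4/7)
16. 4155.844ms @ 80/7 + 207.792ms (4/7)
17. 4363.636ms @ 12 + 727.273ms (2)
18. 5090.909ms @ 14 + 727.273ms (2)

note 13 onset = 68/7b = 3532.468ms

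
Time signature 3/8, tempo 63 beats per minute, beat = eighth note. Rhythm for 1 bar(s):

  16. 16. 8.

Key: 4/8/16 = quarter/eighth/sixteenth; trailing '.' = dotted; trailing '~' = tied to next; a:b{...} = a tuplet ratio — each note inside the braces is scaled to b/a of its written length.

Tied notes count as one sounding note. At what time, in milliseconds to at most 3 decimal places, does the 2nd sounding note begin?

note 2 onset = 3/4b = 714.286ms

1. 0.0ms @ 0 + 714.286ms (3/4)
2. 714.286ms @ 3/4 + 714.286ms (3/4)
3. 1428.571ms @ 3/2 + 1428.571ms (3/2)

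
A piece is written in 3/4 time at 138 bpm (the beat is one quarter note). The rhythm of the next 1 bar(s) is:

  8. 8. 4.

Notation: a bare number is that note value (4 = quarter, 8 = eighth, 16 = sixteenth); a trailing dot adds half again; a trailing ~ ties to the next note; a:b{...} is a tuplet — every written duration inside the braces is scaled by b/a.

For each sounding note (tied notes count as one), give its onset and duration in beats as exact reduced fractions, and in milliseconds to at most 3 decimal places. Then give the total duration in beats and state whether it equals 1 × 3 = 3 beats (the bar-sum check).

1) 0.0ms=0b +326.087ms=3/4b
2) 326.087ms=3/4b +326.087ms=3/4b
3) 652.174ms=3/2b +652.174ms=3/2b
Σ=3b of 3 (138bpm 3/4) — PASS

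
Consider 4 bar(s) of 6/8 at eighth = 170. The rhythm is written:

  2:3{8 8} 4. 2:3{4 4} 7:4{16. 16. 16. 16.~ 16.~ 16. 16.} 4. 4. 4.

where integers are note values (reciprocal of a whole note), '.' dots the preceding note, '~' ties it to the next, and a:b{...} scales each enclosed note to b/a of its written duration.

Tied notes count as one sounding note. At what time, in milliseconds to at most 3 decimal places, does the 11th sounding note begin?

note 11 onset = 15b = 5294.118ms

1. 0.0ms @ 0 + 529.412ms (3/2)
2. 529.412ms @ 3/2 + 529.412ms (3/2)
3. 1058.824ms @ 3 + 1058.824ms (3)
4. 2117.647ms @ 6 + 1058.824ms (3)
5. 3176.471ms @ 9 + 1058.824ms (3)
6. 4235.294ms @ 12 + 151.261ms (3/7)
7. 4386.555ms @ 87/7 + 151.261ms (3/7)
8. 4537.815ms @ 90/7 + 151.261ms (3/7)
9. 4689.076ms @ 93/7 + 453.782ms (9/7)
10. 5142.857ms @ 102/7 + 151.261ms (3/7)
11. 5294.118ms @ 15 + 1058.824ms (3)
12. 6352.941ms @ 18 + 1058.824ms (3)
13. 7411.765ms @ 21 + 1058.824ms (3)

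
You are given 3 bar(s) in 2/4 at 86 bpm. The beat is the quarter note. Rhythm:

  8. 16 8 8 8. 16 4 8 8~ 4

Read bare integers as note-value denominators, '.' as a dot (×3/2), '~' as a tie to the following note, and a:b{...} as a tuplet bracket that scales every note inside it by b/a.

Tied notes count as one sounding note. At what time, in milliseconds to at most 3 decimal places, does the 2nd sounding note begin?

1. 0.0ms @ 0 + 523.256ms (3/4)
2. 523.256ms @ 3/4 + 174.419ms (1/4)
3. 697.674ms @ 1 + 348.837ms (1/2)
4. 1046.512ms @ 3/2 + 348.837ms (1/2)
5. 1395.349ms @ 2 + 523.256ms (3/4)
6. 1918.605ms @ 11/4 + 174.419ms (1/4)
7. 2093.023ms @ 3 + 697.674ms (1)
8. 2790.698ms @ 4 + 348.837ms (1/2)
9. 3139.535ms @ 9/2 + 1046.512ms (3/2)

note 2 onset = 3/4b = 523.256ms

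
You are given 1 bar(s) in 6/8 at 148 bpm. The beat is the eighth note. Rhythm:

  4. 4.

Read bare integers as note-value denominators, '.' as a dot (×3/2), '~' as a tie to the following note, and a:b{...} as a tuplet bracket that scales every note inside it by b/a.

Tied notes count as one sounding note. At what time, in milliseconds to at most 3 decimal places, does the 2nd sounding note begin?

1. 0.0ms @ 0 + 1216.216ms (3)
2. 1216.216ms @ 3 + 1216.216ms (3)

note 2 onset = 3b = 1216.216ms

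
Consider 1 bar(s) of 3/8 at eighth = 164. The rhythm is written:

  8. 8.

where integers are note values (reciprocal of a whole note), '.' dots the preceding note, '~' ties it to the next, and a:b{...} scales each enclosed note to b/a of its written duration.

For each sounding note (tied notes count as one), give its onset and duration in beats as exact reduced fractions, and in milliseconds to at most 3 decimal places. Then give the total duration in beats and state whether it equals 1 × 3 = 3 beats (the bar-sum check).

1) 0.0ms=0b +548.78ms=3/2b
2) 548.78ms=3/2b +548.78ms=3/2b
Σ=3b of 3 (164bpm 3/8) — PASS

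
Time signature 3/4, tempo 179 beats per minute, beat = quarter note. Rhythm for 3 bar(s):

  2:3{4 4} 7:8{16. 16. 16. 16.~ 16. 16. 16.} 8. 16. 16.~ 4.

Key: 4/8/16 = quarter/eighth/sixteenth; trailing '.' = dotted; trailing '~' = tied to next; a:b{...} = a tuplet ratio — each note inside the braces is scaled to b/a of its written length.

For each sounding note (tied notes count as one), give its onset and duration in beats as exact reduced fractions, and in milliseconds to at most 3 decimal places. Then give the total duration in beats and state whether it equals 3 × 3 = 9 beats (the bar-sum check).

1) 0.0ms=0b +502.793ms=3/2b
2) 502.793ms=3/2b +502.793ms=3/2b
3) 1005.587ms=3b +143.655ms=3/7b
4) 1149.242ms=24/7b +143.655ms=3/7b
5) 1292.897ms=27/7b +143.655ms=3/7b
6) 1436.552ms=30/7b +287.31ms=6/7b
7) 1723.863ms=36/7b +143.655ms=3/7b
8) 1867.518ms=39/7b +143.655ms=3/7b
9) 2011.173ms=6b +251.397ms=3/4b
10) 2262.57ms=27/4b +125.698ms=3/8b
11) 2388.268ms=57/8b +628.492ms=15/8b
Σ=9b of 9 (179bpm 3/4) — PASS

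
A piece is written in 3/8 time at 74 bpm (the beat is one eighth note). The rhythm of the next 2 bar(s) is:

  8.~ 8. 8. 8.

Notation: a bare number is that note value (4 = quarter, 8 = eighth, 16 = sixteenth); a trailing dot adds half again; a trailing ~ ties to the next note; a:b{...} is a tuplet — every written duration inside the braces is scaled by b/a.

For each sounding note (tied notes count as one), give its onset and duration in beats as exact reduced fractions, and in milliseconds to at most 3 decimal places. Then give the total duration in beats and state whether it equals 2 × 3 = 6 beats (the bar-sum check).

1) 0.0ms=0b +2432.432ms=3b
2) 2432.432ms=3b +1216.216ms=3/2b
3) 3648.649ms=9/2b +1216.216ms=3/2b
Σ=6b of 6 (74bpm 3/8) — PASS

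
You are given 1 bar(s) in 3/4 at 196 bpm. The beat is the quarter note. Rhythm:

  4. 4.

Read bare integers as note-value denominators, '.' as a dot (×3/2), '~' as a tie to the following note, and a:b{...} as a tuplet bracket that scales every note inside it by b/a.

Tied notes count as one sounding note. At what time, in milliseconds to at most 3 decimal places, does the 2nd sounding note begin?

1. 0.0ms @ 0 + 459.184ms (3/2)
2. 459.184ms @ 3/2 + 459.184ms (3/2)

note 2 onset = 3/2b = 459.184ms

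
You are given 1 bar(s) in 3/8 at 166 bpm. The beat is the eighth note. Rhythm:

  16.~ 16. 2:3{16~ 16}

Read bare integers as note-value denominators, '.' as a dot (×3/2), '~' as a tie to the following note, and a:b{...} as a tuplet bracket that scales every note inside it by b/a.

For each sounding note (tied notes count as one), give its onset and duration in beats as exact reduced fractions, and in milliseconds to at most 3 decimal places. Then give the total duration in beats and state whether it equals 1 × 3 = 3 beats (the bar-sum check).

1) 0.0ms=0b +542.169ms=3/2b
2) 542.169ms=3/2b +542.169ms=3/2b
Σ=3b of 3 (166bpm 3/8) — PASS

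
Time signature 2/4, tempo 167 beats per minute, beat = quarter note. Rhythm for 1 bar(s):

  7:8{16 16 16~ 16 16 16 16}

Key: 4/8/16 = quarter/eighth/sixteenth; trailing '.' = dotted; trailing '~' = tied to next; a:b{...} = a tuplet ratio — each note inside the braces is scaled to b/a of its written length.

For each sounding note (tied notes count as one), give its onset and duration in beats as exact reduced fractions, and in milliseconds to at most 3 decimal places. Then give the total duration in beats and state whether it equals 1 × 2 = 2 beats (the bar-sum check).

1) 0.0ms=0b +102.652ms=2/7b
2) 102.652ms=2/7b +102.652ms=2/7b
3) 205.304ms=4/7b +205.304ms=4/7b
4) 410.607ms=8/7b +102.652ms=2/7b
5) 513.259ms=10/7b +102.652ms=2/7b
6) 615.911ms=12/7b +102.652ms=2/7b
Σ=2b of 2 (167bpm 2/4) — PASS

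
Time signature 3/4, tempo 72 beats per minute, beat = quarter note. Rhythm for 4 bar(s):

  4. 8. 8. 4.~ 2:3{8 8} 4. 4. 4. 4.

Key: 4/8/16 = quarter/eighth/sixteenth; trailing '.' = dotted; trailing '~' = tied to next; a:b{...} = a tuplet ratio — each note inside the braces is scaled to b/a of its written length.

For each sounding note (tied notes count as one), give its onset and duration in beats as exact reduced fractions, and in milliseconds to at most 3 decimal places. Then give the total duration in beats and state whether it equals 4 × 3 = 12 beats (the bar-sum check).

1) 0.0ms=0b +1250.0ms=3/2b
2) 1250.0ms=3/2b +625.0ms=3/4b
3) 1875.0ms=9/4b +625.0ms=3/4b
4) 2500.0ms=3b +1875.0ms=9/4b
5) 4375.0ms=21/4b +625.0ms=3/4b
6) 5000.0ms=6b +1250.0ms=3/2b
7) 6250.0ms=15/2b +1250.0ms=3/2b
8) 7500.0ms=9b +1250.0ms=3/2b
9) 8750.0ms=21/2b +1250.0ms=3/2b
Σ=12b of 12 (72bpm 3/4) — PASS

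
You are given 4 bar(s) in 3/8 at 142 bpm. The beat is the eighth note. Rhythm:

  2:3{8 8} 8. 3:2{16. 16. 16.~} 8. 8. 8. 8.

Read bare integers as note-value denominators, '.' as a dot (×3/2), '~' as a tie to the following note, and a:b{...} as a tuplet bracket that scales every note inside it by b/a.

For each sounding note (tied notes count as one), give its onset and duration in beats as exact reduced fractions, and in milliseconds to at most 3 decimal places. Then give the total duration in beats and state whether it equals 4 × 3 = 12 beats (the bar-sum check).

1) 0.0ms=0b +633.803ms=3/2b
2) 633.803ms=3/2b +633.803ms=3/2b
3) 1267.606ms=3b +633.803ms=3/2b
4) 1901.408ms=9/2b +211.268ms=1/2b
5) 2112.676ms=5b +211.268ms=1/2b
6) 2323.944ms=11/2b +845.07ms=2b
7) 3169.014ms=15/2b +633.803ms=3/2b
8) 3802.817ms=9b +633.803ms=3/2b
9) 4436.62ms=21/2b +633.803ms=3/2b
Σ=12b of 12 (142bpm 3/8) — PASS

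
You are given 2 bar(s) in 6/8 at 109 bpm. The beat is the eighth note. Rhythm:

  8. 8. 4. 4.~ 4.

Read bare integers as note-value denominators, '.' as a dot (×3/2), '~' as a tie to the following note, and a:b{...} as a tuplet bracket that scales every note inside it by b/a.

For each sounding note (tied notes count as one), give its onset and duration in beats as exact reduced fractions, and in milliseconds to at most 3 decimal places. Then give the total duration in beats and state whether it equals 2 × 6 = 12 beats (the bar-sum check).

1) 0.0ms=0b +825.688ms=3/2b
2) 825.688ms=3/2b +825.688ms=3/2b
3) 1651.376ms=3b +1651.376ms=3b
4) 3302.752ms=6b +3302.752ms=6b
Σ=12b of 12 (109bpm 6/8) — PASS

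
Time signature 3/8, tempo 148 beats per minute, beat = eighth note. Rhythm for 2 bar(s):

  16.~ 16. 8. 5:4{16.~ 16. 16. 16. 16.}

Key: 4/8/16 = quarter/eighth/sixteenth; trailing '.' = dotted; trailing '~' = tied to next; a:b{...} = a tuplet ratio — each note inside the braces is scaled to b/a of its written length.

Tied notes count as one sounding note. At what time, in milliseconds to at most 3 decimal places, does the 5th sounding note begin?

note 5 onset = 24/5b = 1945.946ms

1. 0.0ms @ 0 + 608.108ms (3/2)
2. 608.108ms @ 3/2 + 608.108ms (3/2)
3. 1216.216ms @ 3 + 486.486ms (6/5)
4. 1702.703ms @ 21/5 + 243.243ms (3/5)
5. 1945.946ms @ 24/5 + 243.243ms (3/5)
6. 2189.189ms @ 27/5 + 243.243ms (3/5)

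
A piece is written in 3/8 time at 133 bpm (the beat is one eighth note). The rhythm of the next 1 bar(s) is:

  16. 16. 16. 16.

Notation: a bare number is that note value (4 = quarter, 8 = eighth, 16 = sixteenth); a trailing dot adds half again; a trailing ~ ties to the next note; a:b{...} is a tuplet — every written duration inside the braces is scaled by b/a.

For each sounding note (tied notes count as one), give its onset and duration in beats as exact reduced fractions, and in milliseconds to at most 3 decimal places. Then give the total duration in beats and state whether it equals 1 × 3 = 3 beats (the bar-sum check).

1) 0.0ms=0b +338.346ms=3/4b
2) 338.346ms=3/4b +338.346ms=3/4b
3) 676.692ms=3/2b +338.346ms=3/4b
4) 1015.038ms=9/4b +338.346ms=3/4b
Σ=3b of 3 (133bpm 3/8) — PASS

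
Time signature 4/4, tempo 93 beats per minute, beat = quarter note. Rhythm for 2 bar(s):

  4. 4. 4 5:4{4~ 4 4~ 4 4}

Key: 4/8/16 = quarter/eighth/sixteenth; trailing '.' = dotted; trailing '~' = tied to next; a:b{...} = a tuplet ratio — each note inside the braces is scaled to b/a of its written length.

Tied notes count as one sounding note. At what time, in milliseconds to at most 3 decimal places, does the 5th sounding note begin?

1. 0.0ms @ 0 + 967.742ms (3/2)
2. 967.742ms @ 3/2 + 967.742ms (3/2)
3. 1935.484ms @ 3 + 645.161ms (1)
4. 2580.645ms @ 4 + 1032.258ms (8/5)
5. 3612.903ms @ 28/5 + 1032.258ms (8/5)
6. 4645.161ms @ 36/5 + 516.129ms (4/5)

note 5 onset = 28/5b = 3612.903ms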